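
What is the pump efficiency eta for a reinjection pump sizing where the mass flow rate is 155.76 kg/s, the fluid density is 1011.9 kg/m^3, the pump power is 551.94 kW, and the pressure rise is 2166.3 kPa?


eta = mdot * dP / (rho * P_pump)
eta = 155.76 * 2166.3 / (1011.9 * 551.94)
eta = 0.60415


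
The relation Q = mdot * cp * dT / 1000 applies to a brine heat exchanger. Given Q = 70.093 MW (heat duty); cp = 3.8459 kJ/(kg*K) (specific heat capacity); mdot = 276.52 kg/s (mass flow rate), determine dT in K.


dT = Q * 1000 / (mdot * cp)
dT = 70.093 * 1000 / (276.52 * 3.8459)
dT = 65.910 K


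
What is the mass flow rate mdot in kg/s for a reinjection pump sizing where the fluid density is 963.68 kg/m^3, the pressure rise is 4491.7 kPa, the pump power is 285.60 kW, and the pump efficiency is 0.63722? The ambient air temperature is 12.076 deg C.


mdot = P_pump * rho * eta / dP
mdot = 285.60 * 963.68 * 0.63722 / 4491.7
mdot = 39.045 kg/s


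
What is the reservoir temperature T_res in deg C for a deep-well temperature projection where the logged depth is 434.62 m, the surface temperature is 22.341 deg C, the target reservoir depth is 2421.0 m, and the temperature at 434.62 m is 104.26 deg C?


Step 1: grad = (T_d1 - T_surf)/d1 * 1000 = (104.26 - 22.341)/434.62 * 1000 = 188.4842 deg C/km
Step 2: T_res = T_surf + grad*d2/1000 = 22.341 + 188.4842*2421.0/1000 = 478.66 deg C
T_res = 478.66 deg C


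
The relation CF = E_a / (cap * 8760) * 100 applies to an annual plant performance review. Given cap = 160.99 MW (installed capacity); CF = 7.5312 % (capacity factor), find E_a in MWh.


E_a = CF / 100 * cap * 8760
E_a = 7.5312 / 100 * 160.99 * 8760
E_a = 1.0621e+05 MWh


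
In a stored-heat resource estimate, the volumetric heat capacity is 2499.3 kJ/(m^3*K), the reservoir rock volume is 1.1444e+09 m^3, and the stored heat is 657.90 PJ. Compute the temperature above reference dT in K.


dT = Q_s * 1e12 / (Vr * rhoc)
dT = 657.90 * 1e12 / (1.1444e+09 * 2499.3)
dT = 230.02 K


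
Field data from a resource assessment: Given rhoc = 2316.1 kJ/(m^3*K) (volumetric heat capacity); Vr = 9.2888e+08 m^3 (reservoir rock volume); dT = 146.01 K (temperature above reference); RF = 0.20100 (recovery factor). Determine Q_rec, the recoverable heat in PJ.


Step 1: Q_s = Vr*rhoc*dT/1e12 = 9.2888e+08*2316.1*146.01/1e12 = 314.1228 PJ
Step 2: Q_rec = Q_s * RF = 314.1228 * 0.201 = 63.139 PJ
Q_rec = 63.139 PJ


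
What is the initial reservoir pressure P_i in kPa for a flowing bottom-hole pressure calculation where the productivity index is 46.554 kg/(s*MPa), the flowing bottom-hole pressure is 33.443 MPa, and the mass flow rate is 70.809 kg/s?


P_i = P_wf + mdot / PI
P_i = 33.443 + 70.809 / 46.554
P_i = 34.96401 MPa
Convert: 34.96401 MPa * 1000.0 = 34964 kPa
P_i = 34964 kPa


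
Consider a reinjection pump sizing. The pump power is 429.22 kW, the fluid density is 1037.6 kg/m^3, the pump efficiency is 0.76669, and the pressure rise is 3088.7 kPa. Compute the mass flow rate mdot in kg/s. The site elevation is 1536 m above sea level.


mdot = P_pump * rho * eta / dP
mdot = 429.22 * 1037.6 * 0.76669 / 3088.7
mdot = 110.55 kg/s


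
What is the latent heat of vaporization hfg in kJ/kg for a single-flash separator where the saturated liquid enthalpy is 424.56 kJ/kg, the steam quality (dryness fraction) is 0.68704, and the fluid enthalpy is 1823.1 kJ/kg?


hfg = (h - hf) / x
hfg = (1823.1 - 424.56) / 0.68704
hfg = 2035.6 kJ/kg


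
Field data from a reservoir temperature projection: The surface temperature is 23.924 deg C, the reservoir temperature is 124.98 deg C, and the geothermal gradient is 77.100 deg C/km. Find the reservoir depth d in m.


d = (T_res - T_surf) / grad * 1000
d = (124.98 - 23.924) / 77.100 * 1000
d = 1310.7 m


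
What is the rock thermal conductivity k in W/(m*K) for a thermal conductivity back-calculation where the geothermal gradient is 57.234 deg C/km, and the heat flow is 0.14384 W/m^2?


k = q / (grad / 1000)
k = 0.14384 / (57.234 / 1000)
k = 2.5132 W/(m*K)


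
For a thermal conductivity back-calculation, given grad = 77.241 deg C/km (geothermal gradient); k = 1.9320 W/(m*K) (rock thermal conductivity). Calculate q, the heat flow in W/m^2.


q = k * grad / 1000
q = 1.9320 * 77.241 / 1000
q = 0.14923 W/m^2


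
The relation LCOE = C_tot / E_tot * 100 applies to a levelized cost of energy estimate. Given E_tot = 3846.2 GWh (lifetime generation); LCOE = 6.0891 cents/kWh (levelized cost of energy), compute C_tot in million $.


C_tot = LCOE / 100 * E_tot
C_tot = 6.0891 / 100 * 3846.2
C_tot = 234.20 million $


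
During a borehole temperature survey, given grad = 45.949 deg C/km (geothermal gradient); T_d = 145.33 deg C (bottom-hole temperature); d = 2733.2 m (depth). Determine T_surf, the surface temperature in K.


T_surf = T_d - grad * d / 1000
T_surf = 145.33 - 45.949 * 2733.2 / 1000
T_surf = 19.74219 deg C
Convert to K: 19.74219 + 273.15 = 292.89 K
T_surf = 292.89 K


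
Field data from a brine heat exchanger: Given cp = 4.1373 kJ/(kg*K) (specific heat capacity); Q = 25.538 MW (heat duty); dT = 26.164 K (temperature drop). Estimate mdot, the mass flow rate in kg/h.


mdot = Q * 1000 / (cp * dT)
mdot = 25.538 * 1000 / (4.1373 * 26.164)
mdot = 235.9205 kg/s
Convert: 235.9205 kg/s * 3600.0 = 8.4931e+05 kg/h
mdot = 8.4931e+05 kg/h


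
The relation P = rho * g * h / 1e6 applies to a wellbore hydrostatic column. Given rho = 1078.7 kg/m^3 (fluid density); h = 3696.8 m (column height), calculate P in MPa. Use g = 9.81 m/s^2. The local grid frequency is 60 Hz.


P = rho * g * h / 1e6
P = 1078.7 * 9.81 * 3696.8 / 1e6
P = 39.120 MPa


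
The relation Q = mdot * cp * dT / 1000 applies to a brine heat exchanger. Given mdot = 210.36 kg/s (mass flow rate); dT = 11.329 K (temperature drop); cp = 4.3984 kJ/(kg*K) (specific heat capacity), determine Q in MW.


Q = mdot * cp * dT / 1000
Q = 210.36 * 4.3984 * 11.329 / 1000
Q = 10.482 MW


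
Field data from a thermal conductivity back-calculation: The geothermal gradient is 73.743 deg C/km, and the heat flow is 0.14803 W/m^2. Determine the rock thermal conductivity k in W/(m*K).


k = q / (grad / 1000)
k = 0.14803 / (73.743 / 1000)
k = 2.0074 W/(m*K)


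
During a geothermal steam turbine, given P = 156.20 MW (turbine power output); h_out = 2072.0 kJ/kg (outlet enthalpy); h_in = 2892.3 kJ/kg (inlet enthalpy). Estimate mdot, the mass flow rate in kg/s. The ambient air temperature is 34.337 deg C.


mdot = P * 1000 / (h_in - h_out)
mdot = 156.20 * 1000 / (2892.3 - 2072.0)
mdot = 190.42 kg/s


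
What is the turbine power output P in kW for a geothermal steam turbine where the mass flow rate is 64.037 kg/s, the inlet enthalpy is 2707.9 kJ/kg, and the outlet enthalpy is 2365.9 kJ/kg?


P = mdot * (h_in - h_out) / 1000
P = 64.037 * (2707.9 - 2365.9) / 1000
P = 21.90065 MW
Convert: 21.90065 MW * 1000.0 = 21901 kW
P = 21901 kW


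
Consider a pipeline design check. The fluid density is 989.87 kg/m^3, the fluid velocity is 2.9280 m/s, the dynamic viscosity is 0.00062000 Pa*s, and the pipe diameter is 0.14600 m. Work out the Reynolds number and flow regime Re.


Step 1: Re = rho*vel*D/mu = 989.87*2.928*0.146/0.00062 = 6.8251e+05
Step 2: Re = 6.8251e+05 > 4000, so flow is turbulent.
Re = 6.8251e+05 (turbulent)


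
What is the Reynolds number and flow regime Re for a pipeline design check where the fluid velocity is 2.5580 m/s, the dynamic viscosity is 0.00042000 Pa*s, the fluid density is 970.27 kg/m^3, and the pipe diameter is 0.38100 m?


Step 1: Re = rho*vel*D/mu = 970.27*2.558*0.381/0.00042 = 2.2515e+06
Step 2: Re = 2.2515e+06 > 4000, so flow is turbulent.
Re = 2.2515e+06 (turbulent)


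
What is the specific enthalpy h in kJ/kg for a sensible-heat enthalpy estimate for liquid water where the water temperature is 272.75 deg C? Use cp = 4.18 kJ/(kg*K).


h = cp * T
h = 4.18 * 272.75
h = 1140.1 kJ/kg


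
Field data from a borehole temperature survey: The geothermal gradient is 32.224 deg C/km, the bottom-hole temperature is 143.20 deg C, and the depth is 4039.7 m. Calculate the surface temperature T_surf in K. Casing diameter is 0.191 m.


T_surf = T_d - grad * d / 1000
T_surf = 143.20 - 32.224 * 4039.7 / 1000
T_surf = 13.02471 deg C
Convert to K: 13.02471 + 273.15 = 286.17 K
T_surf = 286.17 K


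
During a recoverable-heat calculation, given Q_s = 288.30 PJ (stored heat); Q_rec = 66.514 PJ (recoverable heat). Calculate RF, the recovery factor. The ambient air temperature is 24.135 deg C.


RF = Q_rec / Q_s
RF = 66.514 / 288.30
RF = 0.23071


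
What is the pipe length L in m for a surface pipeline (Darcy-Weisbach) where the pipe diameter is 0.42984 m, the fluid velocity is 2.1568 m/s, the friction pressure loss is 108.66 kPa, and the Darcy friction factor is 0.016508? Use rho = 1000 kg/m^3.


L = dP*1000*D / (f*rho*vel^2/2)
L = 108.66*1000*0.42984 / (0.016508*1000*2.1568^2/2)
L = 1216.4 m


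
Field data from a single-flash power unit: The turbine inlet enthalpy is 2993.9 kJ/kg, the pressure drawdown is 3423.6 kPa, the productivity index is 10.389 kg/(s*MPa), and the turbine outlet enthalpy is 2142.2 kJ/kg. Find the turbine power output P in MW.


Step 1: mdot = PI * dP / 1000 = 10.389 * 3423.6 / 1000 = 35.56778 kg/s
Step 2: P = mdot*(h_in - h_out)/1000 = 35.56778*(2993.9 - 2142.2)/1000 = 30.293 MW
P = 30.293 MW


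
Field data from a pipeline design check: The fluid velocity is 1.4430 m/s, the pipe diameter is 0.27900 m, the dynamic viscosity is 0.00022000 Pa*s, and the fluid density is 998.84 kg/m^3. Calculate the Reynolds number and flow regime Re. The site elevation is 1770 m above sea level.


Step 1: Re = rho*vel*D/mu = 998.84*1.443*0.279/0.00022 = 1.8279e+06
Step 2: Re = 1.8279e+06 > 4000, so flow is turbulent.
Re = 1.8279e+06 (turbulent)


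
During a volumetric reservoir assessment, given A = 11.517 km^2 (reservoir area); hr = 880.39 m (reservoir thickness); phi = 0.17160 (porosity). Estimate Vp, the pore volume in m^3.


Vp = A * 1e6 * hr * phi
Vp = 11.517 * 1e6 * 880.39 * 0.17160
Vp = 1.7399e+09 m^3


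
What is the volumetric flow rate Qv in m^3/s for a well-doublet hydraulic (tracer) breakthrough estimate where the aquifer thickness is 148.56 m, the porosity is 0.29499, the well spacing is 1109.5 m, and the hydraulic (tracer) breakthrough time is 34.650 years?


Qv = pi*hr*phi*L^2 / (3*t_bt*365.25*86400)
Qv = pi*148.56*0.29499*1109.5^2 / (3*34.650*365.25*86400)
Qv = 0.051664 m^3/s


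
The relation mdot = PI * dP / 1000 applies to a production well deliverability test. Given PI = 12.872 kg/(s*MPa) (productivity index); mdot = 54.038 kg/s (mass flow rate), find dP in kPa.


dP = mdot * 1000 / PI
dP = 54.038 * 1000 / 12.872
dP = 4198.1 kPa


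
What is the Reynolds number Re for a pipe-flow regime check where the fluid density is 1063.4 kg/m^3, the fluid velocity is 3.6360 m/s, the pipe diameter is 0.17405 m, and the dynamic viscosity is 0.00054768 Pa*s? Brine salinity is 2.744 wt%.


Re = rho * vel * D / mu
Re = 1063.4 * 3.6360 * 0.17405 / 0.00054768
Re = 1.2288e+06


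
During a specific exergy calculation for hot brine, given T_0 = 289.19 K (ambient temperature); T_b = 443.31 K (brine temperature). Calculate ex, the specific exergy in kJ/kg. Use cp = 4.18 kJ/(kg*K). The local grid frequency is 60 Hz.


ex = cp * ((T_b - T_0) - T_0 * ln(T_b/T_0))
ex = 4.18 * ((443.31 - 289.19) - 289.19 * ln(443.31/289.19))
ex = 127.83 kJ/kg


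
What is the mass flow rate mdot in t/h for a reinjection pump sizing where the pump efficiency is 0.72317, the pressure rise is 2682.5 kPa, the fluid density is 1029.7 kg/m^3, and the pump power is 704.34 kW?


mdot = P_pump * rho * eta / dP
mdot = 704.34 * 1029.7 * 0.72317 / 2682.5
mdot = 195.5211 kg/s
Convert: 195.5211 kg/s * 3.6 = 703.88 t/h
mdot = 703.88 t/h


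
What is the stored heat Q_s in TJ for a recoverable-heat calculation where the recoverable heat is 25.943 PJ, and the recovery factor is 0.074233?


Q_s = Q_rec / RF
Q_s = 25.943 / 0.074233
Q_s = 349.4807 PJ
Convert: 349.4807 PJ * 1000.0 = 3.4948e+05 TJ
Q_s = 3.4948e+05 TJ


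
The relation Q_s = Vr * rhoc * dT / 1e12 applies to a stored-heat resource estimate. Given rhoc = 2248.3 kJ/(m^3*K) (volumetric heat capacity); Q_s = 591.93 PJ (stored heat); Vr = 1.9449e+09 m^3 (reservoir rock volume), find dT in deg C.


dT = Q_s * 1e12 / (Vr * rhoc)
dT = 591.93 * 1e12 / (1.9449e+09 * 2248.3)
dT = 135.3689 K
Convert (temperature difference, 1 K = 1 deg C): 135.3689 K = 135.3689 deg C
dT = 135.37 deg C


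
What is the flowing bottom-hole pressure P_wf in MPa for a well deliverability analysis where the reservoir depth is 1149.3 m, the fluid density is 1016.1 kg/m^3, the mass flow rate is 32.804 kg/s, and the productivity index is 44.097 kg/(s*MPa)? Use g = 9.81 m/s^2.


Step 1: P_i = rho*g*h/1e6 = 1016.1*9.81*1149.3/1e6 = 11.45615 MPa
Step 2: P_wf = P_i - mdot/PI = 11.45615 - 32.804/44.097 = 10.712 MPa
P_wf = 10.712 MPa


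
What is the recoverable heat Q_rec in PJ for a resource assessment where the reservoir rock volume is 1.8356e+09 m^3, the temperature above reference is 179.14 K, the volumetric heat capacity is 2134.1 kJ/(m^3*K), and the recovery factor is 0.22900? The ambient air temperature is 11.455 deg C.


Step 1: Q_s = Vr*rhoc*dT/1e12 = 1.8356e+09*2134.1*179.14/1e12 = 701.7548 PJ
Step 2: Q_rec = Q_s * RF = 701.7548 * 0.229 = 160.70 PJ
Q_rec = 160.70 PJ


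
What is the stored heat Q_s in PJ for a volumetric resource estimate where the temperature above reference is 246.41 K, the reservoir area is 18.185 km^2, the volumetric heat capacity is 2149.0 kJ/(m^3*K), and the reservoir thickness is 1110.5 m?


Step 1: Vr = A*1e6*hr = 18.185*1e6*1110.5 = 2.019444e+10 m^3
Step 2: Q_s = Vr*rhoc*dT/1e12 = 2.019444e+10*2149.0*246.41/1e12 = 10694 PJ
Q_s = 10694 PJ


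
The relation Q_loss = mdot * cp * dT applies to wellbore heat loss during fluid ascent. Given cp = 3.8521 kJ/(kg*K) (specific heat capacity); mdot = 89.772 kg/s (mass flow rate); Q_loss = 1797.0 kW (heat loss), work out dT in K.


dT = Q_loss / (mdot * cp)
dT = 1797.0 / (89.772 * 3.8521)
dT = 5.1965 K


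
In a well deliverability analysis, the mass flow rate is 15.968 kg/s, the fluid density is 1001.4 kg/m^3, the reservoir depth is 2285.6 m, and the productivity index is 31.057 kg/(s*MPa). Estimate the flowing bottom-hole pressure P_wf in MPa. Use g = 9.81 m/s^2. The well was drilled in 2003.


Step 1: P_i = rho*g*h/1e6 = 1001.4*9.81*2285.6/1e6 = 22.45313 MPa
Step 2: P_wf = P_i - mdot/PI = 22.45313 - 15.968/31.057 = 21.939 MPa
P_wf = 21.939 MPa


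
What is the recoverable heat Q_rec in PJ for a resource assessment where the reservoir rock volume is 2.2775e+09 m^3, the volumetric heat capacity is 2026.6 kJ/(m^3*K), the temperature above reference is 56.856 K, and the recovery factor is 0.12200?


Step 1: Q_s = Vr*rhoc*dT/1e12 = 2.2775e+09*2026.6*56.856/1e12 = 262.4235 PJ
Step 2: Q_rec = Q_s * RF = 262.4235 * 0.122 = 32.016 PJ
Q_rec = 32.016 PJ


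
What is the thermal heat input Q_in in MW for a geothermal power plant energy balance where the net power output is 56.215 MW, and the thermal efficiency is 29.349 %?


Q_in = W_net / (eta / 100)
Q_in = 56.215 / (29.349 / 100)
Q_in = 191.54 MW


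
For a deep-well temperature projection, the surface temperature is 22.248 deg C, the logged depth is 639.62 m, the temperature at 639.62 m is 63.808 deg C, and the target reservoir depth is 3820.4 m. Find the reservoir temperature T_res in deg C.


Step 1: grad = (T_d1 - T_surf)/d1 * 1000 = (63.808 - 22.248)/639.62 * 1000 = 64.97608 deg C/km
Step 2: T_res = T_surf + grad*d2/1000 = 22.248 + 64.97608*3820.4/1000 = 270.48 deg C
T_res = 270.48 deg C


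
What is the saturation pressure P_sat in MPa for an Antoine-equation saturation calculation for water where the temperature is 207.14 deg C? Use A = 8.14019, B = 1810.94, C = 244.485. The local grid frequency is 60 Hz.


P_sat = 10^(A - B/(C + T)) / 760 * 0.101325
P_sat = 10^(8.14019 - 1810.94/(244.485 + 207.14)) / 760 * 0.101325
P_sat = 1.8000 MPa


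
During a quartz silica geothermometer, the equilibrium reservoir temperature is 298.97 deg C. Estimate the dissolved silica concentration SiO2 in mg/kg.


SiO2 = 10^(5.19 - 1309/(T_eq + 273.15))
SiO2 = 10^(5.19 - 1309/(298.97 + 273.15))
SiO2 = 798.03 mg/kg


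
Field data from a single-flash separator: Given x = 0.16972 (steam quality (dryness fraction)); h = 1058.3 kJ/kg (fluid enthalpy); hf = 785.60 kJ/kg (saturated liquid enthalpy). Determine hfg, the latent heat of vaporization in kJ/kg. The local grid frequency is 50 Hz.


hfg = (h - hf) / x
hfg = (1058.3 - 785.60) / 0.16972
hfg = 1606.8 kJ/kg


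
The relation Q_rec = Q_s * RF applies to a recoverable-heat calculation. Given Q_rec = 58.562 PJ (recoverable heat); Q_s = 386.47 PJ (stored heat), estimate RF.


RF = Q_rec / Q_s
RF = 58.562 / 386.47
RF = 0.15153


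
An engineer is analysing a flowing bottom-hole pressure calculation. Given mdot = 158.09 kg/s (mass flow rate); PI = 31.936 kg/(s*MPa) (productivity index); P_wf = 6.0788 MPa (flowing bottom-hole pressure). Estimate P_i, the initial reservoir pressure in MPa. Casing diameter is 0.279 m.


P_i = P_wf + mdot / PI
P_i = 6.0788 + 158.09 / 31.936
P_i = 11.029 MPa


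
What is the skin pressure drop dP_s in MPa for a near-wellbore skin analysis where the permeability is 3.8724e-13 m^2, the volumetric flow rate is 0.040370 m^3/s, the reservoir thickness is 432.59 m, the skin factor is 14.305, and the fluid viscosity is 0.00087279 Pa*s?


dP_s = S * q * mu / (2*pi*k*hr) / 1000
dP_s = 14.305 * 0.040370 * 0.00087279 / (2*pi*3.8724e-13*432.59) / 1000
dP_s = 478.8724 kPa
Convert: 478.8724 kPa * 0.001 = 0.47887 MPa
dP_s = 0.47887 MPa


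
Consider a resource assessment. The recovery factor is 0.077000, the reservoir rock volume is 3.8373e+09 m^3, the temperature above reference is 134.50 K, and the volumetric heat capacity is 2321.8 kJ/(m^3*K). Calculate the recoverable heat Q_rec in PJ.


Step 1: Q_s = Vr*rhoc*dT/1e12 = 3.8373e+09*2321.8*134.5/1e12 = 1198.320 PJ
Step 2: Q_rec = Q_s * RF = 1198.320 * 0.077 = 92.271 PJ
Q_rec = 92.271 PJ


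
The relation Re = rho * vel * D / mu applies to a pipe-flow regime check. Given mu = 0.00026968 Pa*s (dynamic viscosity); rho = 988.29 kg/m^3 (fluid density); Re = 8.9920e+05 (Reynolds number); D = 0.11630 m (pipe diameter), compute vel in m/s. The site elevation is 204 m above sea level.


vel = Re * mu / (rho * D)
vel = 8.9920e+05 * 0.00026968 / (988.29 * 0.11630)
vel = 2.1098 m/s


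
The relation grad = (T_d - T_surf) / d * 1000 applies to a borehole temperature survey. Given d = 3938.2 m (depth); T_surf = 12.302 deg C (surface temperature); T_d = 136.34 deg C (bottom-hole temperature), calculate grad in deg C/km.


grad = (T_d - T_surf) / d * 1000
grad = (136.34 - 12.302) / 3938.2 * 1000
grad = 31.496 deg C/km


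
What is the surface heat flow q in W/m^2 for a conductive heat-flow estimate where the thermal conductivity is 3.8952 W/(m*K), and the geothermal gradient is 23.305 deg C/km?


q = k * grad / 1000
q = 3.8952 * 23.305 / 1000
q = 0.090778 W/m^2


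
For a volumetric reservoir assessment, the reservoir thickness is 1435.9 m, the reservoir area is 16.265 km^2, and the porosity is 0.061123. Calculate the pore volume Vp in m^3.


Vp = A * 1e6 * hr * phi
Vp = 16.265 * 1e6 * 1435.9 * 0.061123
Vp = 1.4275e+09 m^3


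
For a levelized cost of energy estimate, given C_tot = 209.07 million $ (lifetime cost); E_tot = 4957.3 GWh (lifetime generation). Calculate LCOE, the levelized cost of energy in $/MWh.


LCOE = C_tot / E_tot * 100
LCOE = 209.07 / 4957.3 * 100
LCOE = 4.217417 cents/kWh
Convert: 4.217417 cents/kWh * 10.0 = 42.174 $/MWh
LCOE = 42.174 $/MWh


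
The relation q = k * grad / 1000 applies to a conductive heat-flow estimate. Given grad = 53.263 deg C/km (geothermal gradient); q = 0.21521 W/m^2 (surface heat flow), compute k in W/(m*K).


k = q * 1000 / grad
k = 0.21521 * 1000 / 53.263
k = 4.0405 W/(m*K)


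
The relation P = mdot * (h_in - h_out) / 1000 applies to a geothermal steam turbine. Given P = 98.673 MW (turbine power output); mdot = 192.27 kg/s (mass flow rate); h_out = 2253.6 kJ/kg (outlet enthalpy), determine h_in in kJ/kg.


h_in = h_out + P * 1000 / mdot
h_in = 2253.6 + 98.673 * 1000 / 192.27
h_in = 2766.8 kJ/kg


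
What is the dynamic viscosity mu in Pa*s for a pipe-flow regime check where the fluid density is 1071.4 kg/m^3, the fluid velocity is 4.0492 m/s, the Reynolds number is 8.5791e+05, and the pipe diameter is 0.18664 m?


mu = rho * vel * D / Re
mu = 1071.4 * 4.0492 * 0.18664 / 8.5791e+05
mu = 0.00094381 Pa*s


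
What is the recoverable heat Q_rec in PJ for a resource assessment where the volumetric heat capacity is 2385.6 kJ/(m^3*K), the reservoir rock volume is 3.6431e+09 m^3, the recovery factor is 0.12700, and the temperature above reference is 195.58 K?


Step 1: Q_s = Vr*rhoc*dT/1e12 = 3.6431e+09*2385.6*195.58/1e12 = 1699.782 PJ
Step 2: Q_rec = Q_s * RF = 1699.782 * 0.127 = 215.87 PJ
Q_rec = 215.87 PJ


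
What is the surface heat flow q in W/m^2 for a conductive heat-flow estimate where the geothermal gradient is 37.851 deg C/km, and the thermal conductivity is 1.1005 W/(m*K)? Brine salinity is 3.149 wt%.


q = k * grad / 1000
q = 1.1005 * 37.851 / 1000
q = 0.041655 W/m^2


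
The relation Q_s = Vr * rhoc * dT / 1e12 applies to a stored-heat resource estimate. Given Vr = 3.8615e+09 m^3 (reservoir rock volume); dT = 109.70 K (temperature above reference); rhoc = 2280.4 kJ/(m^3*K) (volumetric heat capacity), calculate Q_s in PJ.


Q_s = Vr * rhoc * dT / 1e12
Q_s = 3.8615e+09 * 2280.4 * 109.70 / 1e12
Q_s = 965.99 PJ


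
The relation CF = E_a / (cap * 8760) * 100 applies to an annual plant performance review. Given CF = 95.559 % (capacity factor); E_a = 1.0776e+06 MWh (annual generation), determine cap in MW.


cap = E_a / (CF/100 * 8760)
cap = 1.0776e+06 / (95.559/100 * 8760)
cap = 128.73 MW


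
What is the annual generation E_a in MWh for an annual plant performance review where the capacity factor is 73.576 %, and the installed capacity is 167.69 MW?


E_a = CF / 100 * cap * 8760
E_a = 73.576 / 100 * 167.69 * 8760
E_a = 1.0808e+06 MWh


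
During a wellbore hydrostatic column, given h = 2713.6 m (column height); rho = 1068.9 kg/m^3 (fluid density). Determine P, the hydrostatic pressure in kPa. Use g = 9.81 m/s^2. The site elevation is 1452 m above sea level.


P = rho * g * h / 1e6
P = 1068.9 * 9.81 * 2713.6 / 1e6
P = 28.45456 MPa
Convert: 28.45456 MPa * 1000.0 = 28455 kPa
P = 28455 kPa


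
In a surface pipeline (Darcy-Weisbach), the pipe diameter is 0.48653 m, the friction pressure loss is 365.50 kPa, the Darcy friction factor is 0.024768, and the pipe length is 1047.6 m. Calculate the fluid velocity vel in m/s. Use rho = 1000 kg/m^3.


vel = sqrt(dP*1000*2*D / (f*L*rho))
vel = sqrt(365.50*1000*2*0.48653 / (0.024768*1047.6*1000))
vel = 3.7023 m/s


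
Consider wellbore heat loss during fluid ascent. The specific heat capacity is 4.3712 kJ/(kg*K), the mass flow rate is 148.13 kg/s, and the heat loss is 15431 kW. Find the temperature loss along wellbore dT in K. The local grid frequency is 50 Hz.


dT = Q_loss / (mdot * cp)
dT = 15431 / (148.13 * 4.3712)
dT = 23.831 K


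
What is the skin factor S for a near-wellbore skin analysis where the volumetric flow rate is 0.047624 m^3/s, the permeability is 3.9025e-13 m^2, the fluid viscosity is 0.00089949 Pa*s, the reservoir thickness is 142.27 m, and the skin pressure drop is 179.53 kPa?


S = dP_s * 1000 * 2*pi*k*hr / (q*mu)
S = 179.53 * 1000 * 2*pi*3.9025e-13*142.27 / (0.047624*0.00089949)
S = 1.4620


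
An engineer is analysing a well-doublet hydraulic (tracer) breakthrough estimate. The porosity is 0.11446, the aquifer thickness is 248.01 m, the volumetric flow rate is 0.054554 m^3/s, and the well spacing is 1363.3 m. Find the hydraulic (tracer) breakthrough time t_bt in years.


t_bt = pi * hr * phi * L^2 / (3 * Qv) / (365.25*86400)
t_bt = pi * 248.01 * 0.11446 * 1363.3^2 / (3 * 0.054554) / (365.25*86400)
t_bt = 32.093 years


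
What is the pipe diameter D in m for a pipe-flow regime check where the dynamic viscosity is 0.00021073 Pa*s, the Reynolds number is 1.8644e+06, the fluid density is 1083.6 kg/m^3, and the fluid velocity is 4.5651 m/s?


D = Re * mu / (rho * vel)
D = 1.8644e+06 * 0.00021073 / (1083.6 * 4.5651)
D = 0.079423 m


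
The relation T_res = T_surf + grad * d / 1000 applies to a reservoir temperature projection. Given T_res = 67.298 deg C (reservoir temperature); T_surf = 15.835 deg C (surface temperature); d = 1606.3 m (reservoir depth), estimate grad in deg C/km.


grad = (T_res - T_surf) / d * 1000
grad = (67.298 - 15.835) / 1606.3 * 1000
grad = 32.038 deg C/km


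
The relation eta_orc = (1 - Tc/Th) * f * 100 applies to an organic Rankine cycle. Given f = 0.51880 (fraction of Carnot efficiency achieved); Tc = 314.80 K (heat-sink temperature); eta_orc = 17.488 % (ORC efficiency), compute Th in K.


Th = Tc / (1 - (eta_orc/100)/f)
Th = 314.80 / (1 - (17.488/100)/0.51880)
Th = 474.87 K


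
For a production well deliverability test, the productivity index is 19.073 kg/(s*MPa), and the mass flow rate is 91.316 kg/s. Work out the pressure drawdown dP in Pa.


dP = mdot * 1000 / PI
dP = 91.316 * 1000 / 19.073
dP = 4787.710 kPa
Convert: 4787.710 kPa * 1000.0 = 4.7877e+06 Pa
dP = 4.7877e+06 Pa


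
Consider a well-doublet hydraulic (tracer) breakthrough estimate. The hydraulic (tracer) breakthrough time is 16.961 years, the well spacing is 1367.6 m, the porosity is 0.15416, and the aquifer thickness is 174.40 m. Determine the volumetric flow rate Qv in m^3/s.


Qv = pi*hr*phi*L^2 / (3*t_bt*365.25*86400)
Qv = pi*174.40*0.15416*1367.6^2 / (3*16.961*365.25*86400)
Qv = 0.098381 m^3/s


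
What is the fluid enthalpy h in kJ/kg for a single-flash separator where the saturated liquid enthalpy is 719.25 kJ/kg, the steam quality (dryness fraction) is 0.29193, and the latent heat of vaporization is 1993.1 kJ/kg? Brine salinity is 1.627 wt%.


h = hf + x * hfg
h = 719.25 + 0.29193 * 1993.1
h = 1301.1 kJ/kg


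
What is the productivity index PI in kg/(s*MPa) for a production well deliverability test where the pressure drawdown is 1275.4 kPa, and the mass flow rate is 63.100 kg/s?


PI = mdot * 1000 / dP
PI = 63.100 * 1000 / 1275.4
PI = 49.475 kg/(s*MPa)


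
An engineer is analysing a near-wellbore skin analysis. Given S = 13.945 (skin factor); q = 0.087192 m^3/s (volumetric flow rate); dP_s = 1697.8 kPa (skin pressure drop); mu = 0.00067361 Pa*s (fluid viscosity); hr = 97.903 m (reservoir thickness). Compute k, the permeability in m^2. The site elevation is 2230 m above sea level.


k = S*q*mu / (2*pi*dP_s*1000*hr)
k = 13.945*0.087192*0.00067361 / (2*pi*1697.8*1000*97.903)
k = 7.8423e-13 m^2


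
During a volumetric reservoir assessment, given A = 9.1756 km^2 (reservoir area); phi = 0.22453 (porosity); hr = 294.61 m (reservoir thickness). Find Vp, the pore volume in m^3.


Vp = A * 1e6 * hr * phi
Vp = 9.1756 * 1e6 * 294.61 * 0.22453
Vp = 6.0695e+08 m^3


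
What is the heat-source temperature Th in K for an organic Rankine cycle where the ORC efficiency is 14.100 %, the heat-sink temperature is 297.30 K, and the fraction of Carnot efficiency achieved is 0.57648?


Th = Tc / (1 - (eta_orc/100)/f)
Th = 297.30 / (1 - (14.100/100)/0.57648)
Th = 393.56 K


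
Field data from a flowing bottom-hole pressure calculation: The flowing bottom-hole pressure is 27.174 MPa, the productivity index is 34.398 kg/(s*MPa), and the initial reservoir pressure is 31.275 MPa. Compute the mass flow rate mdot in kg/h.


mdot = (P_i - P_wf) * PI
mdot = (31.275 - 27.174) * 34.398
mdot = 141.0662 kg/s
Convert: 141.0662 kg/s * 3600.0 = 5.0784e+05 kg/h
mdot = 5.0784e+05 kg/h


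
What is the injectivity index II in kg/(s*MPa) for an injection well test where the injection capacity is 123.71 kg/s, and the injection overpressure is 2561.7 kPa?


II = mdot * 1000 / dP
II = 123.71 * 1000 / 2561.7
II = 48.292 kg/(s*MPa)


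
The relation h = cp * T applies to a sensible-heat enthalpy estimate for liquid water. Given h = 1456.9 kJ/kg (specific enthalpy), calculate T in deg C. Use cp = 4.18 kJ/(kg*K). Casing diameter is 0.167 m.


T = h / cp
T = 1456.9 / 4.18
T = 348.54 deg C


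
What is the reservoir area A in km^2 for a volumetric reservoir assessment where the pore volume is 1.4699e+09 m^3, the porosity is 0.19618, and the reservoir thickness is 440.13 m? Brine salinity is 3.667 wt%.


A = Vp / (1e6 * hr * phi)
A = 1.4699e+09 / (1e6 * 440.13 * 0.19618)
A = 17.024 km^2


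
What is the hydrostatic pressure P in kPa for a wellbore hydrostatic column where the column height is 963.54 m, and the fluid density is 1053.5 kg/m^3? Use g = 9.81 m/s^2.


P = rho * g * h / 1e6
P = 1053.5 * 9.81 * 963.54 / 1e6
P = 9.958027 MPa
Convert: 9.958027 MPa * 1000.0 = 9958.0 kPa
P = 9958.0 kPa


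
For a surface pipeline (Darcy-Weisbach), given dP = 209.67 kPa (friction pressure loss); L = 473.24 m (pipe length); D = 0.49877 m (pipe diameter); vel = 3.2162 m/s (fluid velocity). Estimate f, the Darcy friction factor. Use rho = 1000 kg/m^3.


f = dP*1000 / ((L/D)*(rho*vel^2/2))
f = 209.67*1000 / ((473.24/0.49877)*(1000*3.2162^2/2))
f = 0.042727


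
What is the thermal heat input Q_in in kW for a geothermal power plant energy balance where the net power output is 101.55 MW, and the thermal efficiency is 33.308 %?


Q_in = W_net / (eta / 100)
Q_in = 101.55 / (33.308 / 100)
Q_in = 304.8817 MW
Convert: 304.8817 MW * 1000.0 = 3.0488e+05 kW
Q_in = 3.0488e+05 kW


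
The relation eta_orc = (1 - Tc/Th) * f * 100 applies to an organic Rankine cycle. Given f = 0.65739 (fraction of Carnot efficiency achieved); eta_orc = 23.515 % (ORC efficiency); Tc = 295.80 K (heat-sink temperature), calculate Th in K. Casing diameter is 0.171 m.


Th = Tc / (1 - (eta_orc/100)/f)
Th = 295.80 / (1 - (23.515/100)/0.65739)
Th = 460.53 K


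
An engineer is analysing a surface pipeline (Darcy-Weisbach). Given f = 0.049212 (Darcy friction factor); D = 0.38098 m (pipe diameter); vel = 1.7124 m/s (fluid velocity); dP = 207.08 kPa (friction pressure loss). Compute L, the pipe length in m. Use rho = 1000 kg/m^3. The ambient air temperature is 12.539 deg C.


L = dP*1000*D / (f*rho*vel^2/2)
L = 207.08*1000*0.38098 / (0.049212*1000*1.7124^2/2)
L = 1093.4 m


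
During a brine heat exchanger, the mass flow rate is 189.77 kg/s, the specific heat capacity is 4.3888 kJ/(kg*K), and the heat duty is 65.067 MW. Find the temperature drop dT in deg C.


dT = Q * 1000 / (mdot * cp)
dT = 65.067 * 1000 / (189.77 * 4.3888)
dT = 78.12453 K
Convert (temperature difference, 1 K = 1 deg C): 78.12453 K = 78.12453 deg C
dT = 78.125 deg C


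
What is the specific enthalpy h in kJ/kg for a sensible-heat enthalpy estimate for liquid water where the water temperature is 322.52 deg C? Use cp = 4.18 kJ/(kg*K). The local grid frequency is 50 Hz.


h = cp * T
h = 4.18 * 322.52
h = 1348.1 kJ/kg


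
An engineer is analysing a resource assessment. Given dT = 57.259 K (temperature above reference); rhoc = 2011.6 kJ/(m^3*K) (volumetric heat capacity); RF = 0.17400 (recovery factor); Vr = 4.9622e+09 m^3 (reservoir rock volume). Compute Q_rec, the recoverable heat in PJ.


Step 1: Q_s = Vr*rhoc*dT/1e12 = 4.9622e+09*2011.6*57.259/1e12 = 571.5571 PJ
Step 2: Q_rec = Q_s * RF = 571.5571 * 0.174 = 99.451 PJ
Q_rec = 99.451 PJ


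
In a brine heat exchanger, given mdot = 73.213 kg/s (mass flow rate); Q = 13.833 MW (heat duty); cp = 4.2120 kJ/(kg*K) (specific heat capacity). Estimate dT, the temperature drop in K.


dT = Q * 1000 / (mdot * cp)
dT = 13.833 * 1000 / (73.213 * 4.2120)
dT = 44.858 K


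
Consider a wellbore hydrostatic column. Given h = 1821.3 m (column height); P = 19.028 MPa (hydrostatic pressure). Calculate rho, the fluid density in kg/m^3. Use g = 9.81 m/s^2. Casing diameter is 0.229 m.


rho = P * 1e6 / (g * h)
rho = 19.028 * 1e6 / (9.81 * 1821.3)
rho = 1065.0 kg/m^3


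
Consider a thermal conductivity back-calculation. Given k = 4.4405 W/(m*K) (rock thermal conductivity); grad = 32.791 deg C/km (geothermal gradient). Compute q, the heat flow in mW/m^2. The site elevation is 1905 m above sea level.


q = k * grad / 1000
q = 4.4405 * 32.791 / 1000
q = 0.1456084 W/m^2
Convert: 0.1456084 W/m^2 * 1000.0 = 145.61 mW/m^2
q = 145.61 mW/m^2


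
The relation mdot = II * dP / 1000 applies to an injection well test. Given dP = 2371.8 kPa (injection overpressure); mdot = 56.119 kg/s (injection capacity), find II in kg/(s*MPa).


II = mdot * 1000 / dP
II = 56.119 * 1000 / 2371.8
II = 23.661 kg/(s*MPa)


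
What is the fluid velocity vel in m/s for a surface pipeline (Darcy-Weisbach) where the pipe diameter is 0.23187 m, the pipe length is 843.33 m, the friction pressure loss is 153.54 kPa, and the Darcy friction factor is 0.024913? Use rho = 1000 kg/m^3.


vel = sqrt(dP*1000*2*D / (f*L*rho))
vel = sqrt(153.54*1000*2*0.23187 / (0.024913*843.33*1000))
vel = 1.8409 m/s


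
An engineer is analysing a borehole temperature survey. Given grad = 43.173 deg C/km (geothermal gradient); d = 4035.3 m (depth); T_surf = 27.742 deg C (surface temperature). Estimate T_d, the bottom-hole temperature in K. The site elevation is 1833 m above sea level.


T_d = T_surf + grad * d / 1000
T_d = 27.742 + 43.173 * 4035.3 / 1000
T_d = 201.9580 deg C
Convert to K: 201.9580 + 273.15 = 475.11 K
T_d = 475.11 K


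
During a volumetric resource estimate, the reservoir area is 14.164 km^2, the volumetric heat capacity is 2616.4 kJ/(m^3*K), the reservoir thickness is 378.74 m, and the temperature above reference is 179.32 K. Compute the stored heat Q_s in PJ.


Step 1: Vr = A*1e6*hr = 14.164*1e6*378.74 = 5.364473e+09 m^3
Step 2: Q_s = Vr*rhoc*dT/1e12 = 5.364473e+09*2616.4*179.32/1e12 = 2516.9 PJ
Q_s = 2516.9 PJ


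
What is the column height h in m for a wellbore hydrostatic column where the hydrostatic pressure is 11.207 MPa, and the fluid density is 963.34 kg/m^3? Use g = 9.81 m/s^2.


h = P * 1e6 / (g * rho)
h = 11.207 * 1e6 / (9.81 * 963.34)
h = 1185.9 m


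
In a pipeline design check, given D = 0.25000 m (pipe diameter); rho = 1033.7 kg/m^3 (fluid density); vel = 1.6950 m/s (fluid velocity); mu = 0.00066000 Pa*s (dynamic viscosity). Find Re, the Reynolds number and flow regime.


Step 1: Re = rho*vel*D/mu = 1033.7*1.695*0.25/0.00066 = 6.6368e+05
Step 2: Re = 6.6368e+05 > 4000, so flow is turbulent.
Re = 6.6368e+05 (turbulent)


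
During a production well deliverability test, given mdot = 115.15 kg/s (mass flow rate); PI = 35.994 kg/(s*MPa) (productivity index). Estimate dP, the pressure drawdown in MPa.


dP = mdot * 1000 / PI
dP = 115.15 * 1000 / 35.994
dP = 3199.144 kPa
Convert: 3199.144 kPa * 0.001 = 3.1991 MPa
dP = 3.1991 MPa


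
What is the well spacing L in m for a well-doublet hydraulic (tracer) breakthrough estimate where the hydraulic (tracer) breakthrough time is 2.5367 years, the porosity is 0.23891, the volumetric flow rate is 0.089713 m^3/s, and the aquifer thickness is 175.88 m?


L = sqrt(t_bt*365.25*86400*3*Qv / (pi*hr*phi))
L = sqrt(2.5367*365.25*86400*3*0.089713 / (pi*175.88*0.23891))
L = 403.99 m


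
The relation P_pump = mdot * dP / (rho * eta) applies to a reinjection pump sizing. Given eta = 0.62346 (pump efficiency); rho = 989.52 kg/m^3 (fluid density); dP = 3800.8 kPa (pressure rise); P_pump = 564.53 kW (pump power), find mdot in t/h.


mdot = P_pump * rho * eta / dP
mdot = 564.53 * 989.52 * 0.62346 / 3800.8
mdot = 91.63158 kg/s
Convert: 91.63158 kg/s * 3.6 = 329.87 t/h
mdot = 329.87 t/h


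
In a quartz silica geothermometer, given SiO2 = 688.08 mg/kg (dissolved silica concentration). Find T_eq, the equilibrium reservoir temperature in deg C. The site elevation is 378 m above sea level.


T_eq = 1309 / (5.19 - log10(SiO2)) - 273.15
T_eq = 1309 / (5.19 - log10(688.08)) - 273.15
T_eq = 283.31 deg C


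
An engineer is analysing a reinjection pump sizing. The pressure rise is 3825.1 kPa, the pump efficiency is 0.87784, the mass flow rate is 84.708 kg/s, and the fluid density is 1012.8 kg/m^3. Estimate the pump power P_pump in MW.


P_pump = mdot * dP / (rho * eta)
P_pump = 84.708 * 3825.1 / (1012.8 * 0.87784)
P_pump = 364.4418 kW
Convert: 364.4418 kW * 0.001 = 0.36444 MW
P_pump = 0.36444 MW


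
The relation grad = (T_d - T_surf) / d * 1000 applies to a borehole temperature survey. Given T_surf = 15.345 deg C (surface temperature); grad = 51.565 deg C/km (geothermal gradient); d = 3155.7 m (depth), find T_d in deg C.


T_d = T_surf + grad * d / 1000
T_d = 15.345 + 51.565 * 3155.7 / 1000
T_d = 178.07 deg C


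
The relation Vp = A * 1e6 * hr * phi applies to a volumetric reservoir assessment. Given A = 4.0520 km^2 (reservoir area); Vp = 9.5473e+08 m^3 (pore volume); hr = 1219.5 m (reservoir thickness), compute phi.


phi = Vp / (A * 1e6 * hr)
phi = 9.5473e+08 / (4.0520 * 1e6 * 1219.5)
phi = 0.19321


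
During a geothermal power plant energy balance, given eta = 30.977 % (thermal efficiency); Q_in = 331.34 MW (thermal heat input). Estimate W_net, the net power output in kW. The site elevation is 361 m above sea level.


W_net = eta / 100 * Q_in
W_net = 30.977 / 100 * 331.34
W_net = 102.6392 MW
Convert: 102.6392 MW * 1000.0 = 1.0264e+05 kW
W_net = 1.0264e+05 kW


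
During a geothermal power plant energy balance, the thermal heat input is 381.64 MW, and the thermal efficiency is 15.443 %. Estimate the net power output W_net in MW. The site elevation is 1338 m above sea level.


W_net = eta / 100 * Q_in
W_net = 15.443 / 100 * 381.64
W_net = 58.937 MW


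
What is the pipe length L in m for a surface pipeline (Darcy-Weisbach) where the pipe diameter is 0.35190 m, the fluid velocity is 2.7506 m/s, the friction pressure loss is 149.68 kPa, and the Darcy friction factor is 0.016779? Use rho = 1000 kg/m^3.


L = dP*1000*D / (f*rho*vel^2/2)
L = 149.68*1000*0.35190 / (0.016779*1000*2.7506^2/2)
L = 829.84 m


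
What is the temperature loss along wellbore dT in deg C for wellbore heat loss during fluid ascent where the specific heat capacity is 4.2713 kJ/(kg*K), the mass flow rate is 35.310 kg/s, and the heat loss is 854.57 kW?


dT = Q_loss / (mdot * cp)
dT = 854.57 / (35.310 * 4.2713)
dT = 5.666173 K
Convert (temperature difference, 1 K = 1 deg C): 5.666173 K = 5.666173 deg C
dT = 5.6662 deg C


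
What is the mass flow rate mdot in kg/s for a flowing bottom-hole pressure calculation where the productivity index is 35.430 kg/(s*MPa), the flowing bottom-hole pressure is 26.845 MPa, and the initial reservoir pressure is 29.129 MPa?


mdot = (P_i - P_wf) * PI
mdot = (29.129 - 26.845) * 35.430
mdot = 80.922 kg/s


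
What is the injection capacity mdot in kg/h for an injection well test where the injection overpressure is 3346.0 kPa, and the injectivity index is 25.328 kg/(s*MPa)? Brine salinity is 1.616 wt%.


mdot = II * dP / 1000
mdot = 25.328 * 3346.0 / 1000
mdot = 84.74749 kg/s
Convert: 84.74749 kg/s * 3600.0 = 3.0509e+05 kg/h
mdot = 3.0509e+05 kg/h


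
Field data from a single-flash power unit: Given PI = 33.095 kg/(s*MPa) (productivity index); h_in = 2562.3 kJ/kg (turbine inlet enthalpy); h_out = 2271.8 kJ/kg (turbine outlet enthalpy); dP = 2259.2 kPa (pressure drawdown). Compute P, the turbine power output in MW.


Step 1: mdot = PI * dP / 1000 = 33.095 * 2259.2 / 1000 = 74.76822 kg/s
Step 2: P = mdot*(h_in - h_out)/1000 = 74.76822*(2562.3 - 2271.8)/1000 = 21.720 MW
P = 21.720 MW


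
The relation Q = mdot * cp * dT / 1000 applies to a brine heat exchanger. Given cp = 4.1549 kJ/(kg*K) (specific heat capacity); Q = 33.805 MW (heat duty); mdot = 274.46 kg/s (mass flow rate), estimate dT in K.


dT = Q * 1000 / (mdot * cp)
dT = 33.805 * 1000 / (274.46 * 4.1549)
dT = 29.644 K
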